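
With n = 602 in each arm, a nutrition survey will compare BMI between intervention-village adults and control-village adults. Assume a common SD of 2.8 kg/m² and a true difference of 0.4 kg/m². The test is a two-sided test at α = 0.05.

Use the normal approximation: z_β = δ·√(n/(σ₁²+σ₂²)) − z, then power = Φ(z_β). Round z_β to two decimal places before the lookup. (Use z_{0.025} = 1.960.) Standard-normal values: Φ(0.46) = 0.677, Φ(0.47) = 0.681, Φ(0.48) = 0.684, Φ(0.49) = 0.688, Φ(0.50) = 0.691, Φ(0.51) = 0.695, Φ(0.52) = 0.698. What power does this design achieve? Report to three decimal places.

z_β = δ·√(n/(σ₁²+σ₂²)) − z_{α/2}
    = 0.4 · √(602/15.68) − 1.960
    = 0.4 · 6.19620 − 1.960
    = 2.4785 − 1.960 = 0.5185 → 0.52
Power = Φ(0.52) = 0.698.

Power ≈ 0.698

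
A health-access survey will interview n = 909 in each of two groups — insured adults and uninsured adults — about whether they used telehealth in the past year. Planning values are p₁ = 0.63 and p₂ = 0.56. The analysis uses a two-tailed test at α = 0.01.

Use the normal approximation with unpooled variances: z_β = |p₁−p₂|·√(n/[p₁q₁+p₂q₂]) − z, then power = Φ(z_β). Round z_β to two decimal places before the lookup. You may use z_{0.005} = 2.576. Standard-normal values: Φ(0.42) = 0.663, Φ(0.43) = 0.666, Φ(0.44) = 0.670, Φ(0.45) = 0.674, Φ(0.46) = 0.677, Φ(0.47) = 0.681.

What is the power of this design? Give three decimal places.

z_β = |p₁−p₂|·√(n/[p₁q₁+p₂q₂]) − z_{α/2}
    = 0.07 · √(909/0.4795) − 2.576
    = 0.07 · 43.5399 − 2.576
    = 3.0478 − 2.576 = 0.4718 → 0.47
Power = Φ(0.47) = 0.681.

Power ≈ 0.681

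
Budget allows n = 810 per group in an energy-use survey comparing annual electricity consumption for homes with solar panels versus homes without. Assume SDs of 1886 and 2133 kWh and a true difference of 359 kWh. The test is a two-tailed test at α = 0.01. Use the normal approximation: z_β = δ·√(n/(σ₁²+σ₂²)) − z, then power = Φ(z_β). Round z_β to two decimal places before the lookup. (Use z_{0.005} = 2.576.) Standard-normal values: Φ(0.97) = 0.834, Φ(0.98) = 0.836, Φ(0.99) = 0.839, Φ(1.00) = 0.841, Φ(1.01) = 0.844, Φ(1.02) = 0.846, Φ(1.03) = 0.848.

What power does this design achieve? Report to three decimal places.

Power ≈ 0.844

z_β = δ·√(n/(σ₁²+σ₂²)) − z_{α/2}
    = 359 · √(810/8106685) − 2.576
    = 359 · 0.01000 − 2.576
    = 3.5885 − 2.576 = 1.0125 → 1.01
Power = Φ(1.01) = 0.844.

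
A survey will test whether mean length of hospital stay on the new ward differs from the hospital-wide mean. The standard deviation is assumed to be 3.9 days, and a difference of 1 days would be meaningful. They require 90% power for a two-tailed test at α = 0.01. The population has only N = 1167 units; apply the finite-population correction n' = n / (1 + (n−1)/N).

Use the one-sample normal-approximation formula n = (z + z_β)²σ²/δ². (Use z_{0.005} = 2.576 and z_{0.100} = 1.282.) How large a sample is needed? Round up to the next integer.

n = (z_{α/2} + z_β)² · σ² / δ²
  = (2.576 + 1.282)² · 3.9² / 1²
  = 14.8842 · 15.21 / 1
  = 226.39
Finite-population correction (N = 1167): 226.39 / (1 + (226.39 − 1)/1167) = 189.74.
Round up → n = 190.

n = 190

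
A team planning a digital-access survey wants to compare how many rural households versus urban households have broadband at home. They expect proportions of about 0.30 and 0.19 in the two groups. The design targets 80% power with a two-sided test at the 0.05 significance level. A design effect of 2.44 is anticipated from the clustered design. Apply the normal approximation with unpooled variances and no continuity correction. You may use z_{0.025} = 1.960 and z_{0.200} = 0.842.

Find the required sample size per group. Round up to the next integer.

n = 577 per group

n = (z_{α/2} + z_β)² · [p₁(1−p₁) + p₂(1−p₂)] / (p₁ − p₂)²
  = (1.960 + 0.842)² · (0.30·0.70 + 0.19·0.81) / (0.11)²
  = (2.802)² · (0.2100 + 0.1539) / 0.0121
  = 7.8512 · 0.3639 / 0.0121
  = 236.12
Design effect: 2.44 × 236.12 = 576.13.
Round up → n = 577 per group.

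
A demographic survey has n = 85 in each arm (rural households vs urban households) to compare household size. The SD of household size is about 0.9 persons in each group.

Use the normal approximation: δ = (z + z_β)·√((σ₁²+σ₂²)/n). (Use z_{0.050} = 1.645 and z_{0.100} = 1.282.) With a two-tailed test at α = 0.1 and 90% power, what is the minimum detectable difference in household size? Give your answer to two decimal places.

Minimum detectable difference ≈ 0.40 persons

δ = (z_{α/2} + z_β) · √((σ₁²+σ₂²)/n)
  = (1.645 + 1.282) · √(1.62/85)
  = 2.927 · √0.01906
  = 2.927 · 0.1381
  = 0.4041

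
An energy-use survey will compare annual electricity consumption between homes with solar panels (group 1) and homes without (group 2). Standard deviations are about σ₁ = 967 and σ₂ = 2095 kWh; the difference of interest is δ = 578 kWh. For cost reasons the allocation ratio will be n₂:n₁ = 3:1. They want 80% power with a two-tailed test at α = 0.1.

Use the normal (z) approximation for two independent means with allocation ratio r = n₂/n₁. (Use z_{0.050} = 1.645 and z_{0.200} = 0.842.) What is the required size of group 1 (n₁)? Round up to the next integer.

n₁ = (z_{α/2} + z_β)² · (σ₁² + σ₂²/r) / δ²
   = (1.645 + 0.842)² · (967² + 2095²/3) / 578²
   = 6.1852 · (935089 + 1463008.3) / 334084
   = 6.1852 · 2398097.3 / 334084
   = 44.40
Round up → n₁ = 45; n₂ = r·n₁ = 3 × 45 = 135.

n₁ = 45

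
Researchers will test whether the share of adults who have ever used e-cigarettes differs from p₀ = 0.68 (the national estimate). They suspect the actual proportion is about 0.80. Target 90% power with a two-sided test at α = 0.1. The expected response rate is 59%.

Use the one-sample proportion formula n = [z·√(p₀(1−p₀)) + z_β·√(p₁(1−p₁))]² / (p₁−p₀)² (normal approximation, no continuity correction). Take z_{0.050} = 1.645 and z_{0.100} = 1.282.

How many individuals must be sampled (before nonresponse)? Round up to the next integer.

n = [z_{α/2}·√(p₀q₀) + z_β·√(p₁q₁)]² / (p₁ − p₀)²
  = [1.645·√(0.68·0.32) + 1.282·√(0.80·0.20)]² / (0.12)²
  = [1.645·0.4665 + 1.282·0.4000]² / 0.0144
  = [1.2802]² / 0.0144
  = 113.81
Adjust for 59% response: 113.81 / 0.59 = 192.89.
Round up → n = 193.

n = 193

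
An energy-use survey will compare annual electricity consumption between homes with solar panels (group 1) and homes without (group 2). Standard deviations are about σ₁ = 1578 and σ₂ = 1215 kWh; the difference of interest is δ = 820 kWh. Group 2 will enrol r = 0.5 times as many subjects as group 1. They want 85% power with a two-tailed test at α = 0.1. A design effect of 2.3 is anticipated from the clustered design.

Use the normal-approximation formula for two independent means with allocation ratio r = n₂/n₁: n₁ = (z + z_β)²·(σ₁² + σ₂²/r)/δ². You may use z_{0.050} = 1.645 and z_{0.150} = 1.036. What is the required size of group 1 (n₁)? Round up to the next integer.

n₁ = 134

n₁ = (z_{α/2} + z_β)² · (σ₁² + σ₂²/r) / δ²
   = (1.645 + 1.036)² · (1578² + 1215²/0.5) / 820²
   = 7.1878 · (2490084 + 2952450) / 672400
   = 7.1878 · 5442534 / 672400
   = 58.18
Design effect: 2.3 × 58.18 = 133.81.
Round up → n₁ = 134; n₂ = r·n₁ = 0.5 × 134 = 67.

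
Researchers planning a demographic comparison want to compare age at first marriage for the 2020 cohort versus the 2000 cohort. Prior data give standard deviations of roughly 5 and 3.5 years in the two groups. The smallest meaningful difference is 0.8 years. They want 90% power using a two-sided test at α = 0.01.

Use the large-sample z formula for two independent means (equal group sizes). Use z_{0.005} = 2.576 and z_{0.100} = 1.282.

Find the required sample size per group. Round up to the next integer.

n = (z_{α/2} + z_β)² · (σ₁² + σ₂²) / δ²
  = (2.576 + 1.282)² · (5² + 3.5² = 37.25) / 0.8²
  = 14.8842 · 37.25 / 0.64
  = 866.30
Round up → n = 867 per group.

n = 867 per group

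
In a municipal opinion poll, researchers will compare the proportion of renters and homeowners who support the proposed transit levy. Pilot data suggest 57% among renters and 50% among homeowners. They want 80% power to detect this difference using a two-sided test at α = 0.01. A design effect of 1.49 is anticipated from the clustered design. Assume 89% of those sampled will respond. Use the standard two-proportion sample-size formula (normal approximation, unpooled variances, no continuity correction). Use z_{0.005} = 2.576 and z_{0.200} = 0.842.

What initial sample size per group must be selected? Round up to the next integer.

n = 1977 per group

n = (z_{α/2} + z_β)² · [p₁(1−p₁) + p₂(1−p₂)] / (p₁ − p₂)²
  = (2.576 + 0.842)² · (0.57·0.43 + 0.50·0.50) / (0.07)²
  = (3.418)² · (0.2451 + 0.2500) / 0.0049
  = 11.6827 · 0.4951 / 0.0049
  = 1180.43
Design effect: 1.49 × 1180.43 = 1758.84.
Adjust for 89% response: 1758.84 / 0.89 = 1976.23.
Round up → n = 1977 per group.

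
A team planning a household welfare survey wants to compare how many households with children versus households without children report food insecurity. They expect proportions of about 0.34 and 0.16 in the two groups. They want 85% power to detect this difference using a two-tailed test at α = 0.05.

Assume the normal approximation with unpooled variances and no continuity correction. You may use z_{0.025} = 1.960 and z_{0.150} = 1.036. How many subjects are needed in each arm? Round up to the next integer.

n = 100 per group

n = (z_{α/2} + z_β)² · [p₁(1−p₁) + p₂(1−p₂)] / (p₁ − p₂)²
  = (1.960 + 1.036)² · (0.34·0.66 + 0.16·0.84) / (0.18)²
  = (2.996)² · (0.2244 + 0.1344) / 0.0324
  = 8.9760 · 0.3588 / 0.0324
  = 99.40
Round up → n = 100 per group.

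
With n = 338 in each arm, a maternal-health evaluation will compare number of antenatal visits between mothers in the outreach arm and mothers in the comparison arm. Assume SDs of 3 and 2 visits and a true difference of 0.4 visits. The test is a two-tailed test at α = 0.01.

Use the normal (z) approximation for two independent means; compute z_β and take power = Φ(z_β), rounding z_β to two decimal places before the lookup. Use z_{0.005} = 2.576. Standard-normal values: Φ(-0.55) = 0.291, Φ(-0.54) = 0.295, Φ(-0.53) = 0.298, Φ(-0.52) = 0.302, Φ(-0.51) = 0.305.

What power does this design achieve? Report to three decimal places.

Power ≈ 0.295

z_β = δ·√(n/(σ₁²+σ₂²)) − z_{α/2}
    = 0.4 · √(338/13) − 2.576
    = 0.4 · 5.09902 − 2.576
    = 2.0396 − 2.576 = -0.5364 → -0.54
Power = Φ(-0.54) = 0.295.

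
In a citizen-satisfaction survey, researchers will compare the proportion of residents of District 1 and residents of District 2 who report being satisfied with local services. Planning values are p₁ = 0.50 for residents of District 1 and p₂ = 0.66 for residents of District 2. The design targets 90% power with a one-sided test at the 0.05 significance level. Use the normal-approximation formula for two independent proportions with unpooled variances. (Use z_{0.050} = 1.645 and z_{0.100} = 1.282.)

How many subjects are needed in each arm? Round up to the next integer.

n = 159 per group

n = (z_α + z_β)² · [p₁(1−p₁) + p₂(1−p₂)] / (p₁ − p₂)²
  = (1.645 + 1.282)² · (0.50·0.50 + 0.66·0.34) / (-0.16)²
  = (2.927)² · (0.2500 + 0.2244) / 0.0256
  = 8.5673 · 0.4744 / 0.0256
  = 158.76
Round up → n = 159 per group.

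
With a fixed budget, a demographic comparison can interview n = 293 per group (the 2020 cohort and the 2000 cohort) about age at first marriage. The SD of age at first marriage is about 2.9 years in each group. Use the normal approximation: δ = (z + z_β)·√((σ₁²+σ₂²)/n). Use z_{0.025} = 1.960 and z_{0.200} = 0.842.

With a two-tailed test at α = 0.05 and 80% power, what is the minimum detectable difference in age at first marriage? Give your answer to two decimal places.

δ = (z_{α/2} + z_β) · √((σ₁²+σ₂²)/n)
  = (1.960 + 0.842) · √(16.82/293)
  = 2.802 · √0.05741
  = 2.802 · 0.2396
  = 0.6713

Minimum detectable difference ≈ 0.67 years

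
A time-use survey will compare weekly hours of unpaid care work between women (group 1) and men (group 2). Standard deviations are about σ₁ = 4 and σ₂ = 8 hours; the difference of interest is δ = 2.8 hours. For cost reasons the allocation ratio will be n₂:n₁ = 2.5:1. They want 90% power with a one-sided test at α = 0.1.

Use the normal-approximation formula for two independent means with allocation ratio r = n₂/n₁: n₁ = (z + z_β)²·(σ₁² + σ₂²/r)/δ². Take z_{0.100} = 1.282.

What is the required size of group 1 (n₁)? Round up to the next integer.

n₁ = 35

n₁ = (z_α + z_β)² · (σ₁² + σ₂²/r) / δ²
   = (1.282 + 1.282)² · (4² + 8²/2.5) / 2.8²
   = 6.5741 · (16 + 25.6) / 7.84
   = 6.5741 · 41.6 / 7.84
   = 34.88
Round up → n₁ = 35; n₂ = r·n₁ = 2.5 × 35 = 88.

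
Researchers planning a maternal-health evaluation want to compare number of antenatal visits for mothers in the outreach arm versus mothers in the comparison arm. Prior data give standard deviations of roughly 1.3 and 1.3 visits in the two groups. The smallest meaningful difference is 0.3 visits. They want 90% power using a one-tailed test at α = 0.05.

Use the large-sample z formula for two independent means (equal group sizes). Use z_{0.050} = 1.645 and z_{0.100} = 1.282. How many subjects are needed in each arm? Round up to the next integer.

n = (z_α + z_β)² · (σ₁² + σ₂²) / δ²
  = (1.645 + 1.282)² · (1.3² + 1.3² = 3.38) / 0.3²
  = 8.5673 · 3.38 / 0.09
  = 321.75
Round up → n = 322 per group.

n = 322 per group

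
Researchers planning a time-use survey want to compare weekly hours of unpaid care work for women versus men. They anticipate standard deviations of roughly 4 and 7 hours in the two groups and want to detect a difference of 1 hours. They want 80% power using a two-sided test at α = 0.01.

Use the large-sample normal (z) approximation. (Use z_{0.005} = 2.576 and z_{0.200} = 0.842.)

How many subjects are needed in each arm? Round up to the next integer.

n = (z_{α/2} + z_β)² · (σ₁² + σ₂²) / δ²
  = (2.576 + 0.842)² · (4² + 7² = 65) / 1²
  = 11.6827 · 65 / 1
  = 759.38
Round up → n = 760 per group.

n = 760 per group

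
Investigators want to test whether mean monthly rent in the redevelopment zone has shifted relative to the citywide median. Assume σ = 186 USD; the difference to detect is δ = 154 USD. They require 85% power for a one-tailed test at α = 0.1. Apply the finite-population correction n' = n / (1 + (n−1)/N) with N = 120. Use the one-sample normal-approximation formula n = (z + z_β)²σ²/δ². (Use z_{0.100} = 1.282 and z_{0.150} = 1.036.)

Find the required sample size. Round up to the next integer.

n = 8

n = (z_α + z_β)² · σ² / δ²
  = (1.282 + 1.036)² · 186² / 154²
  = 5.3731 · 34596 / 23716
  = 7.84
Finite-population correction (N = 120): 7.84 / (1 + (7.84 − 1)/120) = 7.42.
Round up → n = 8.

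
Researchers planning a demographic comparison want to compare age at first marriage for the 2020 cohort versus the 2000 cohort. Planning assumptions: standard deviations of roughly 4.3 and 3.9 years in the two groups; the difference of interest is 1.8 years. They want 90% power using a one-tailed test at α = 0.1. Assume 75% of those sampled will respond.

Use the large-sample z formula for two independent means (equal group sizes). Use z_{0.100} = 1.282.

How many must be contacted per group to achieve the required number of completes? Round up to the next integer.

n = (z_α + z_β)² · (σ₁² + σ₂²) / δ²
  = (1.282 + 1.282)² · (4.3² + 3.9² = 33.7) / 1.8²
  = 6.5741 · 33.7 / 3.24
  = 68.38
Adjust for 75% response: 68.38 / 0.75 = 91.17.
Round up → n = 92 per group.

n = 92 per group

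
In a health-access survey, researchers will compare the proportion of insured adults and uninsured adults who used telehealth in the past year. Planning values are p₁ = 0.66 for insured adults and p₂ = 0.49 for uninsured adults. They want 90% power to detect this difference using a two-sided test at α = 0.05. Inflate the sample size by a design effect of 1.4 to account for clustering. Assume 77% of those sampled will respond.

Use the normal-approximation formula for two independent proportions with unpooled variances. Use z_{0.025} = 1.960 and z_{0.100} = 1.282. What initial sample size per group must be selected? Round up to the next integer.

n = 314 per group

n = (z_{α/2} + z_β)² · [p₁(1−p₁) + p₂(1−p₂)] / (p₁ − p₂)²
  = (1.960 + 1.282)² · (0.66·0.34 + 0.49·0.51) / (0.17)²
  = (3.242)² · (0.2244 + 0.2499) / 0.0289
  = 10.5106 · 0.4743 / 0.0289
  = 172.50
Design effect: 1.4 × 172.50 = 241.50.
Adjust for 77% response: 241.50 / 0.77 = 313.63.
Round up → n = 314 per group.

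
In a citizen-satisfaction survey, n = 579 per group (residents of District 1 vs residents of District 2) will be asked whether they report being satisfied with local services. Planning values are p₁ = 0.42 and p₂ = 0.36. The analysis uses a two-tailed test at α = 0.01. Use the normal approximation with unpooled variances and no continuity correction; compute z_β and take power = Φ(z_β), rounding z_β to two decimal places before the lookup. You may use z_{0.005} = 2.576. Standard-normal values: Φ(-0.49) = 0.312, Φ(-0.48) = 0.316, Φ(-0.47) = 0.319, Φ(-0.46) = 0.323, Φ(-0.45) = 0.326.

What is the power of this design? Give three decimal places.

Power ≈ 0.316

z_β = |p₁−p₂|·√(n/[p₁q₁+p₂q₂]) − z_{α/2}
    = 0.06 · √(579/0.4740) − 2.576
    = 0.06 · 34.9502 − 2.576
    = 2.0970 − 2.576 = -0.4790 → -0.48
Power = Φ(-0.48) = 0.316.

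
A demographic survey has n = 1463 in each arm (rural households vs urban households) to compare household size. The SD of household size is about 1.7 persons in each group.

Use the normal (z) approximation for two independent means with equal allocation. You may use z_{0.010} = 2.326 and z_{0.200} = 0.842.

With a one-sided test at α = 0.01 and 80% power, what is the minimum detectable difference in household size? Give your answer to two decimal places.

Minimum detectable difference ≈ 0.20 persons

δ = (z_α + z_β) · √((σ₁²+σ₂²)/n)
  = (2.326 + 0.842) · √(5.78/1463)
  = 3.168 · √0.00395
  = 3.168 · 0.0629
  = 0.1991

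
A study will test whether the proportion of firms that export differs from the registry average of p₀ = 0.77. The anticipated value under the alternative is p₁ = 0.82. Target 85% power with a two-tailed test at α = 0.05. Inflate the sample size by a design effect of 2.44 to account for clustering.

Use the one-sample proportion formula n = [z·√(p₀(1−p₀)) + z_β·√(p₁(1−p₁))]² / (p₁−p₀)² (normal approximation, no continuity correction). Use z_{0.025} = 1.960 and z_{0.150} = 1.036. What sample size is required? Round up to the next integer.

n = 1460

n = [z_{α/2}·√(p₀q₀) + z_β·√(p₁q₁)]² / (p₁ − p₀)²
  = [1.960·√(0.77·0.23) + 1.036·√(0.82·0.18)]² / (0.05)²
  = [1.960·0.4208 + 1.036·0.3842]² / 0.0025
  = [1.2228]² / 0.0025
  = 598.14
Design effect: 2.44 × 598.14 = 1459.47.
Round up → n = 1460.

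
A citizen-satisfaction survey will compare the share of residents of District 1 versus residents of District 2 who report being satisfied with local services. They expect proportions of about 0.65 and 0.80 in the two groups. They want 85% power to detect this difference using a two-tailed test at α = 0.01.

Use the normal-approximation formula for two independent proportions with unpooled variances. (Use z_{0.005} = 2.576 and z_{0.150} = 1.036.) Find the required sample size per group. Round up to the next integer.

n = 225 per group

n = (z_{α/2} + z_β)² · [p₁(1−p₁) + p₂(1−p₂)] / (p₁ − p₂)²
  = (2.576 + 1.036)² · (0.65·0.35 + 0.80·0.20) / (-0.15)²
  = (3.612)² · (0.2275 + 0.1600) / 0.0225
  = 13.0465 · 0.3875 / 0.0225
  = 224.69
Round up → n = 225 per group.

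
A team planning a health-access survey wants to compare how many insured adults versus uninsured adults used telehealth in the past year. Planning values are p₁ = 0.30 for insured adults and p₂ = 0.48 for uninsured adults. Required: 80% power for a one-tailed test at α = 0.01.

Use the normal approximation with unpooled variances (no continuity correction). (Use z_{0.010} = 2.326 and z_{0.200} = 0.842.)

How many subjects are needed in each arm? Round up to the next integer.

n = (z_α + z_β)² · [p₁(1−p₁) + p₂(1−p₂)] / (p₁ − p₂)²
  = (2.326 + 0.842)² · (0.30·0.70 + 0.48·0.52) / (-0.18)²
  = (3.168)² · (0.2100 + 0.2496) / 0.0324
  = 10.0362 · 0.4596 / 0.0324
  = 142.37
Round up → n = 143 per group.

n = 143 per group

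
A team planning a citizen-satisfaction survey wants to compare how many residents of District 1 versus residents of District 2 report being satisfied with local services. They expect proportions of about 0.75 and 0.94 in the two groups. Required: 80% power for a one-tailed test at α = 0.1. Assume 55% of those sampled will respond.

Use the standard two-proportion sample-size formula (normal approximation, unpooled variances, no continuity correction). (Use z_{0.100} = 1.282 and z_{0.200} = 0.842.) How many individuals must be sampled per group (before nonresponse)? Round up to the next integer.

n = (z_α + z_β)² · [p₁(1−p₁) + p₂(1−p₂)] / (p₁ − p₂)²
  = (1.282 + 0.842)² · (0.75·0.25 + 0.94·0.06) / (-0.19)²
  = (2.124)² · (0.1875 + 0.0564) / 0.0361
  = 4.5114 · 0.2439 / 0.0361
  = 30.48
Adjust for 55% response: 30.48 / 0.55 = 55.42.
Round up → n = 56 per group.

n = 56 per group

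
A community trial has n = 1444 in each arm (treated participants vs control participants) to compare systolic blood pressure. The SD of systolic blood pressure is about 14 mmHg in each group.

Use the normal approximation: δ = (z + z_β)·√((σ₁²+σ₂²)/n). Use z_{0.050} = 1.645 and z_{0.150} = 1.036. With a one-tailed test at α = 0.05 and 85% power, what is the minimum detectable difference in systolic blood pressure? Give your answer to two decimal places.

Minimum detectable difference ≈ 1.40 mmHg

δ = (z_α + z_β) · √((σ₁²+σ₂²)/n)
  = (1.645 + 1.036) · √(392/1444)
  = 2.681 · √0.27147
  = 2.681 · 0.5210
  = 1.3969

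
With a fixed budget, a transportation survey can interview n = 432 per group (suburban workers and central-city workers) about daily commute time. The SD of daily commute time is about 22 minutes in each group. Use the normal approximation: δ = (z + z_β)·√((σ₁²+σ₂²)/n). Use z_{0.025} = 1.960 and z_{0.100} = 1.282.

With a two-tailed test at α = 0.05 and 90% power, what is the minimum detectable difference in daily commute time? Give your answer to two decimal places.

Minimum detectable difference ≈ 4.85 minutes

δ = (z_{α/2} + z_β) · √((σ₁²+σ₂²)/n)
  = (1.960 + 1.282) · √(968/432)
  = 3.242 · √2.2407
  = 3.242 · 1.4969
  = 4.8530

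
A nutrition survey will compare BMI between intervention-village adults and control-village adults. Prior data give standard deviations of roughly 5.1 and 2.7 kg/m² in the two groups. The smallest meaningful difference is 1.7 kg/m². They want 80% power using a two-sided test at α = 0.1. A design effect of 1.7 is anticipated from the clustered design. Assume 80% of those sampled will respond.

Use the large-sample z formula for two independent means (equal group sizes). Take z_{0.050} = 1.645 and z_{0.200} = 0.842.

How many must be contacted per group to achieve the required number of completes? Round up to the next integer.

n = (z_{α/2} + z_β)² · (σ₁² + σ₂²) / δ²
  = (1.645 + 0.842)² · (5.1² + 2.7² = 33.3) / 1.7²
  = 6.1852 · 33.3 / 2.89
  = 71.27
Design effect: 1.7 × 71.27 = 121.16.
Adjust for 80% response: 121.16 / 0.80 = 151.45.
Round up → n = 152 per group.

n = 152 per group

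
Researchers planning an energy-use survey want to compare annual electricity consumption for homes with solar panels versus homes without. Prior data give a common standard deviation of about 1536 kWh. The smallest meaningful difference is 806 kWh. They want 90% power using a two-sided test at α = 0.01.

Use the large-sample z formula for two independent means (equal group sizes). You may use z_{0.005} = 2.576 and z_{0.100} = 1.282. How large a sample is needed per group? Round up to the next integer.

n = 109 per group

n = (z_{α/2} + z_β)² · (σ₁² + σ₂²) / δ²
  = (2.576 + 1.282)² · (2·1536² = 4718592) / 806²
  = 14.8842 · 4718592 / 649636
  = 108.11
Round up → n = 109 per group.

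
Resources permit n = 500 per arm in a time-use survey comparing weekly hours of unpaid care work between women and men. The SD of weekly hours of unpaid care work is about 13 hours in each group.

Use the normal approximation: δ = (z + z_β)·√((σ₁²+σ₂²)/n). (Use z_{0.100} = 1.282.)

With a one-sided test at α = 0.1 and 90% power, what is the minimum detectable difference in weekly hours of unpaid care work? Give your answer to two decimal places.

Minimum detectable difference ≈ 2.11 hours

δ = (z_α + z_β) · √((σ₁²+σ₂²)/n)
  = (1.282 + 1.282) · √(338/500)
  = 2.564 · √0.676
  = 2.564 · 0.8222
  = 2.1081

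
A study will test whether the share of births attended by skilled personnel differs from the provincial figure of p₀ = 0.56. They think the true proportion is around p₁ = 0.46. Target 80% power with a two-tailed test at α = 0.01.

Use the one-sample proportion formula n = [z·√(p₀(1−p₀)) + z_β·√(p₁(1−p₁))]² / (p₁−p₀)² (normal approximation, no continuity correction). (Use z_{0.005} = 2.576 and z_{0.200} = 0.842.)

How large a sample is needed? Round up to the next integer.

n = [z_{α/2}·√(p₀q₀) + z_β·√(p₁q₁)]² / (p₁ − p₀)²
  = [2.576·√(0.56·0.44) + 0.842·√(0.46·0.54)]² / (-0.10)²
  = [2.576·0.4964 + 0.842·0.4984]² / 0.0100
  = [1.6983]² / 0.0100
  = 288.44
Round up → n = 289.

n = 289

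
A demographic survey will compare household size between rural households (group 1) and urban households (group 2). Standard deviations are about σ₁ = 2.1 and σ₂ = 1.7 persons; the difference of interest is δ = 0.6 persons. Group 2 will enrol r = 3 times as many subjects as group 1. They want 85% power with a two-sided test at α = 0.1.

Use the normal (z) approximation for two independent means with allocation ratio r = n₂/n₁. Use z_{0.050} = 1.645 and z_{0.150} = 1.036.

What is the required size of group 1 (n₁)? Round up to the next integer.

n₁ = (z_{α/2} + z_β)² · (σ₁² + σ₂²/r) / δ²
   = (1.645 + 1.036)² · (2.1² + 1.7²/3) / 0.6²
   = 7.1878 · (4.41 + 0.96333) / 0.36
   = 7.1878 · 5.3733 / 0.36
   = 107.28
Round up → n₁ = 108; n₂ = r·n₁ = 3 × 108 = 324.

n₁ = 108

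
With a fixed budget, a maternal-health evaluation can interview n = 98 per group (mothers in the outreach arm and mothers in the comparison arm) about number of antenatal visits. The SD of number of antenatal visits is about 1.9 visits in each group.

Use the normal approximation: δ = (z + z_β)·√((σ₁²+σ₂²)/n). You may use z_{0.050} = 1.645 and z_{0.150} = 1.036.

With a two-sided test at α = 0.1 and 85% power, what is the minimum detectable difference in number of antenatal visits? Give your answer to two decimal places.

δ = (z_{α/2} + z_β) · √((σ₁²+σ₂²)/n)
  = (1.645 + 1.036) · √(7.22/98)
  = 2.681 · √0.07367
  = 2.681 · 0.2714
  = 0.7277

Minimum detectable difference ≈ 0.73 visits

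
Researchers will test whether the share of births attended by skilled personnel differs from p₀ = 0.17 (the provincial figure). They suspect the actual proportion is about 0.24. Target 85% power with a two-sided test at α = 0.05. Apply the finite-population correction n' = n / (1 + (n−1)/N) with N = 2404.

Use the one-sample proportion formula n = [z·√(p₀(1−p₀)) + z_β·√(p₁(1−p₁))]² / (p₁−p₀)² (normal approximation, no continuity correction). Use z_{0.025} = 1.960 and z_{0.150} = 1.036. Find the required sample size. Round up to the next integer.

n = [z_{α/2}·√(p₀q₀) + z_β·√(p₁q₁)]² / (p₁ − p₀)²
  = [1.960·√(0.17·0.83) + 1.036·√(0.24·0.76)]² / (0.07)²
  = [1.960·0.3756 + 1.036·0.4271]² / 0.0049
  = [1.1787]² / 0.0049
  = 283.54
Finite-population correction (N = 2404): 283.54 / (1 + (283.54 − 1)/2404) = 253.72.
Round up → n = 254.

n = 254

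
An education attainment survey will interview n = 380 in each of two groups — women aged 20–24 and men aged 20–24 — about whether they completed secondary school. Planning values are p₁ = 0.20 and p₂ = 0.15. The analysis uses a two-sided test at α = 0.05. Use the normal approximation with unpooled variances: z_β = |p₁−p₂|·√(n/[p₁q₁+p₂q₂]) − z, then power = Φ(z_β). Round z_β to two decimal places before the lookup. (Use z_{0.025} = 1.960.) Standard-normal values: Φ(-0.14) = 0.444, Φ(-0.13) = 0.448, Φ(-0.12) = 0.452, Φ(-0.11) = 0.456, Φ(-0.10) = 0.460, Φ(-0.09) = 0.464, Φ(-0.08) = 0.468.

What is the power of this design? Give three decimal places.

Power ≈ 0.444

z_β = |p₁−p₂|·√(n/[p₁q₁+p₂q₂]) − z_{α/2}
    = 0.05 · √(380/0.2875) − 1.960
    = 0.05 · 36.3557 − 1.960
    = 1.8178 − 1.960 = -0.1422 → -0.14
Power = Φ(-0.14) = 0.444.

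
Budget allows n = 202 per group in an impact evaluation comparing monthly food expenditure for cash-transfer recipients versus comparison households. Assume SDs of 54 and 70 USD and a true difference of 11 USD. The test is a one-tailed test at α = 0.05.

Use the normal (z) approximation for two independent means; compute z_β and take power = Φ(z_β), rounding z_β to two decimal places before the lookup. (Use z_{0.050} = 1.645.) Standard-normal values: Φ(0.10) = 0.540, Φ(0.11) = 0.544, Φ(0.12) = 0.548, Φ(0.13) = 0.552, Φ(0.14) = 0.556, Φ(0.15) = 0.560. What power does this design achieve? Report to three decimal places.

z_β = δ·√(n/(σ₁²+σ₂²)) − z_α
    = 11 · √(202/7816) − 1.645
    = 11 · 0.16076 − 1.645
    = 1.7684 − 1.645 = 0.1234 → 0.12
Power = Φ(0.12) = 0.548.

Power ≈ 0.548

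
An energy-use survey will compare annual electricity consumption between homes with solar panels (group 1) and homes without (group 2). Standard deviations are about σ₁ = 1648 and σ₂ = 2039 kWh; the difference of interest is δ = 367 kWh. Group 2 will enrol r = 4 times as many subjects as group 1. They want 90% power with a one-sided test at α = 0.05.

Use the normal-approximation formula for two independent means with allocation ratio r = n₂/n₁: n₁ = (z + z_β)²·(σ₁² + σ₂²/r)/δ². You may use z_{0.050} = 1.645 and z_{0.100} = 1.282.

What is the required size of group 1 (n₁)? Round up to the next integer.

n₁ = (z_α + z_β)² · (σ₁² + σ₂²/r) / δ²
   = (1.645 + 1.282)² · (1648² + 2039²/4) / 367²
   = 8.5673 · (2715904 + 1039380.2) / 134689
   = 8.5673 · 3755284.2 / 134689
   = 238.87
Round up → n₁ = 239; n₂ = r·n₁ = 4 × 239 = 956.

n₁ = 239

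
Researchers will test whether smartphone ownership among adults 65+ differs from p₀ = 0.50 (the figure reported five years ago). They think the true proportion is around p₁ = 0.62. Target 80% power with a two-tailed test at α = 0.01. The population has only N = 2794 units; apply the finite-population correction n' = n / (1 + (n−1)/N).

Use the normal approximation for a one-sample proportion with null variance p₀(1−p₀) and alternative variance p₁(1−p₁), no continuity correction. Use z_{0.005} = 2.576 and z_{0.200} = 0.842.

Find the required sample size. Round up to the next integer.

n = [z_{α/2}·√(p₀q₀) + z_β·√(p₁q₁)]² / (p₁ − p₀)²
  = [2.576·√(0.50·0.50) + 0.842·√(0.62·0.38)]² / (0.12)²
  = [2.576·0.5000 + 0.842·0.4854]² / 0.0144
  = [1.6967]² / 0.0144
  = 199.91
Finite-population correction (N = 2794): 199.91 / (1 + (199.91 − 1)/2794) = 186.63.
Round up → n = 187.

n = 187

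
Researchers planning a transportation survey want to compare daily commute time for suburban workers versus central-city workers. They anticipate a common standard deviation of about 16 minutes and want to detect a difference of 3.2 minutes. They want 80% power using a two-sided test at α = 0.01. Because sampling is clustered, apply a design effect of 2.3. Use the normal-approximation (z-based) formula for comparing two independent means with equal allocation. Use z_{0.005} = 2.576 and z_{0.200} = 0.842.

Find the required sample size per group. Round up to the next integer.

n = (z_{α/2} + z_β)² · (σ₁² + σ₂²) / δ²
  = (2.576 + 0.842)² · (2·16² = 512) / 3.2²
  = 11.6827 · 512 / 10.24
  = 584.14
Design effect: 2.3 × 584.14 = 1343.51.
Round up → n = 1344 per group.

n = 1344 per group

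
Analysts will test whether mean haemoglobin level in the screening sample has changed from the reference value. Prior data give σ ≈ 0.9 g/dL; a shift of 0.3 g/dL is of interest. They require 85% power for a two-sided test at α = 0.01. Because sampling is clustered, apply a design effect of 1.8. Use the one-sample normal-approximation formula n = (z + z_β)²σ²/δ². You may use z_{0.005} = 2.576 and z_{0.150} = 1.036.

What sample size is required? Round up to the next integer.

n = 212

n = (z_{α/2} + z_β)² · σ² / δ²
  = (2.576 + 1.036)² · 0.9² / 0.3²
  = 13.0465 · 0.81 / 0.09
  = 117.42
Design effect: 1.8 × 117.42 = 211.35.
Round up → n = 212.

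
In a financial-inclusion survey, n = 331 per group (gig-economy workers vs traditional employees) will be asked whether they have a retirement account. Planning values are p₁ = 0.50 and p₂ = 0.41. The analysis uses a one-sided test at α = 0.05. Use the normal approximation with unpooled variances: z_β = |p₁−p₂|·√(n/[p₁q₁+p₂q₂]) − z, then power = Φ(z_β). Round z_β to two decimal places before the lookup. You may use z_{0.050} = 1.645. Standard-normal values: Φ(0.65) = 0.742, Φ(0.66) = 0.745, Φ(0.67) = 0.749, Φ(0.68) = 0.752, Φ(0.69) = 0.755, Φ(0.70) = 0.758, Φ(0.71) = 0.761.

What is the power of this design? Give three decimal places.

Power ≈ 0.755

z_β = |p₁−p₂|·√(n/[p₁q₁+p₂q₂]) − z_α
    = 0.09 · √(331/0.4919) − 1.645
    = 0.09 · 25.9403 − 1.645
    = 2.3346 − 1.645 = 0.6896 → 0.69
Power = Φ(0.69) = 0.755.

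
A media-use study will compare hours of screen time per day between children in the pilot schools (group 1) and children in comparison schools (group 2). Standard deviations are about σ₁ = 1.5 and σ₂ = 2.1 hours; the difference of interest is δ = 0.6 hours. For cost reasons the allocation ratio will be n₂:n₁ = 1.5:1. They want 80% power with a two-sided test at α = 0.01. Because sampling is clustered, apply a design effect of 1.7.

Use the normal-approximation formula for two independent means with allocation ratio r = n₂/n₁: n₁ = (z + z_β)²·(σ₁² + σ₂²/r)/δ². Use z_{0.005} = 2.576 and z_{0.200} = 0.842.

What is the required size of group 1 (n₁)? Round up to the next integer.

n₁ = (z_{α/2} + z_β)² · (σ₁² + σ₂²/r) / δ²
   = (2.576 + 0.842)² · (1.5² + 2.1²/1.5) / 0.6²
   = 11.6827 · (2.25 + 2.94) / 0.36
   = 11.6827 · 5.19 / 0.36
   = 168.43
Design effect: 1.7 × 168.43 = 286.32.
Round up → n₁ = 287; n₂ = r·n₁ = 1.5 × 287 = 431.

n₁ = 287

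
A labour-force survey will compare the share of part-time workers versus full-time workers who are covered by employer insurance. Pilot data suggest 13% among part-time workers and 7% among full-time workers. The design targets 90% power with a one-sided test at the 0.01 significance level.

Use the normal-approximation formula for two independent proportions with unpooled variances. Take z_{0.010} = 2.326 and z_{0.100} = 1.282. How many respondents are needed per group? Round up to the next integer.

n = 645 per group

n = (z_α + z_β)² · [p₁(1−p₁) + p₂(1−p₂)] / (p₁ − p₂)²
  = (2.326 + 1.282)² · (0.13·0.87 + 0.07·0.93) / (0.06)²
  = (3.608)² · (0.1131 + 0.0651) / 0.0036
  = 13.0177 · 0.1782 / 0.0036
  = 644.37
Round up → n = 645 per group.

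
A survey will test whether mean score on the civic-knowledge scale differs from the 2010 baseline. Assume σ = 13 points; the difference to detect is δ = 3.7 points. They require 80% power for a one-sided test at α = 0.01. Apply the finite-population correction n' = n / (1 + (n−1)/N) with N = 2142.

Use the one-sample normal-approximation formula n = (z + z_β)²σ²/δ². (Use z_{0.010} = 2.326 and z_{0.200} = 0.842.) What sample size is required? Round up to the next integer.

n = 118

n = (z_α + z_β)² · σ² / δ²
  = (2.326 + 0.842)² · 13² / 3.7²
  = 10.0362 · 169 / 13.69
  = 123.89
Finite-population correction (N = 2142): 123.89 / (1 + (123.89 − 1)/2142) = 117.17.
Round up → n = 118.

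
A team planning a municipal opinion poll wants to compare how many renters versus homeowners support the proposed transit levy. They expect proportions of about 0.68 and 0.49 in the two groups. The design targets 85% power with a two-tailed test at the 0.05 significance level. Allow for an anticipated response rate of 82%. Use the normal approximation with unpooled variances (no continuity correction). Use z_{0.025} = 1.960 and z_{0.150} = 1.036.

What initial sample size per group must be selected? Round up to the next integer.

n = 142 per group

n = (z_{α/2} + z_β)² · [p₁(1−p₁) + p₂(1−p₂)] / (p₁ − p₂)²
  = (1.960 + 1.036)² · (0.68·0.32 + 0.49·0.51) / (0.19)²
  = (2.996)² · (0.2176 + 0.2499) / 0.0361
  = 8.9760 · 0.4675 / 0.0361
  = 116.24
Adjust for 82% response: 116.24 / 0.82 = 141.76.
Round up → n = 142 per group.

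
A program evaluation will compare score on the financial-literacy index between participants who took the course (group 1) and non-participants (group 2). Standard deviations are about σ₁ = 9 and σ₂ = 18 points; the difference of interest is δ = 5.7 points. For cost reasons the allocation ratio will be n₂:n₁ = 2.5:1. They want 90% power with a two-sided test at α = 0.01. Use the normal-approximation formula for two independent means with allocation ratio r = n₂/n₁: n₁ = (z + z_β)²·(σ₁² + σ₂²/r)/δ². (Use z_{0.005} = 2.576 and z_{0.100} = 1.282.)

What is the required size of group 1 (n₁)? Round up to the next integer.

n₁ = 97

n₁ = (z_{α/2} + z_β)² · (σ₁² + σ₂²/r) / δ²
   = (2.576 + 1.282)² · (9² + 18²/2.5) / 5.7²
   = 14.8842 · (81 + 129.6) / 32.49
   = 14.8842 · 210.6 / 32.49
   = 96.48
Round up → n₁ = 97; n₂ = r·n₁ = 2.5 × 97 = 243.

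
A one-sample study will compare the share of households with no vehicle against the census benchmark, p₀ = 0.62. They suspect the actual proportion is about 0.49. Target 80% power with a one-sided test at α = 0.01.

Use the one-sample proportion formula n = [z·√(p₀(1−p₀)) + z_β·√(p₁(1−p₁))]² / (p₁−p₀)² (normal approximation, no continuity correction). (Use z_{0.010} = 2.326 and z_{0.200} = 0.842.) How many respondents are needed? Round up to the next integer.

n = [z_α·√(p₀q₀) + z_β·√(p₁q₁)]² / (p₁ − p₀)²
  = [2.326·√(0.62·0.38) + 0.842·√(0.49·0.51)]² / (-0.13)²
  = [2.326·0.4854 + 0.842·0.4999]² / 0.0169
  = [1.5499]² / 0.0169
  = 142.15
Round up → n = 143.

n = 143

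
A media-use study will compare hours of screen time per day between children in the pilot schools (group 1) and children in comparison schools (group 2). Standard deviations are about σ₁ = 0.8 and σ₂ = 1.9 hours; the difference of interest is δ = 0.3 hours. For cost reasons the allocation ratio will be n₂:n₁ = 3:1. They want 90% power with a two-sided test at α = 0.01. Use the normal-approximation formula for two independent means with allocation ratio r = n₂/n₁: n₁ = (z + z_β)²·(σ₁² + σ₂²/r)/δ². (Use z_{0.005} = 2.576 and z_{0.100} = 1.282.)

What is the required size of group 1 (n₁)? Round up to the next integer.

n₁ = (z_{α/2} + z_β)² · (σ₁² + σ₂²/r) / δ²
   = (2.576 + 1.282)² · (0.8² + 1.9²/3) / 0.3²
   = 14.8842 · (0.64 + 1.2033) / 0.09
   = 14.8842 · 1.8433 / 0.09
   = 304.85
Round up → n₁ = 305; n₂ = r·n₁ = 3 × 305 = 915.

n₁ = 305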